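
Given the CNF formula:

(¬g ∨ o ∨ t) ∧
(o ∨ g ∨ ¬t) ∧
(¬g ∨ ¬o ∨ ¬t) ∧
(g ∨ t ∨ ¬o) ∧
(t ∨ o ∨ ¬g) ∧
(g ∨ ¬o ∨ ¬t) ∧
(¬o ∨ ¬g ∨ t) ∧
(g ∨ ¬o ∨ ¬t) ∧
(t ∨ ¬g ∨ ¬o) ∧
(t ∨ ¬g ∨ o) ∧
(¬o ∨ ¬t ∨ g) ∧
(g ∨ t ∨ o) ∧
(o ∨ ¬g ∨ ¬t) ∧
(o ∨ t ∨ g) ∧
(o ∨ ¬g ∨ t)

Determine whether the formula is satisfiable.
No

No, the formula is not satisfiable.

No assignment of truth values to the variables can make all 15 clauses true simultaneously.

The formula is UNSAT (unsatisfiable).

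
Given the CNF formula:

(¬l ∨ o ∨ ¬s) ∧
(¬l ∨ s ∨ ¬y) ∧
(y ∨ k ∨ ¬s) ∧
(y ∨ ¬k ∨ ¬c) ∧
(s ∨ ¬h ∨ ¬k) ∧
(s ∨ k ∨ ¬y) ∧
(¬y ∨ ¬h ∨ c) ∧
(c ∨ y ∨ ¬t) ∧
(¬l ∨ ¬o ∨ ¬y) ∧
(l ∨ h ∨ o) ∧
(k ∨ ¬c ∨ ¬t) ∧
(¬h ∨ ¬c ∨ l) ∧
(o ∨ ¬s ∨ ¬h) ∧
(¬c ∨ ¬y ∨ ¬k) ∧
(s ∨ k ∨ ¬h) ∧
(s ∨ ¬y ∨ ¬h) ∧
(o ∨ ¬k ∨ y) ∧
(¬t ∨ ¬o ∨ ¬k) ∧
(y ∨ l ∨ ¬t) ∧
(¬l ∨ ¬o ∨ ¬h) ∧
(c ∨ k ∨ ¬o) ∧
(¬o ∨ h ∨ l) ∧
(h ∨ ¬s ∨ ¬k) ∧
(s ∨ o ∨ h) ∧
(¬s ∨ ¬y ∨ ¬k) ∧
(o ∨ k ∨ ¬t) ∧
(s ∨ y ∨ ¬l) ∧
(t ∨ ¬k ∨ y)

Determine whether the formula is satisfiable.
No

No, the formula is not satisfiable.

No assignment of truth values to the variables can make all 28 clauses true simultaneously.

The formula is UNSAT (unsatisfiable).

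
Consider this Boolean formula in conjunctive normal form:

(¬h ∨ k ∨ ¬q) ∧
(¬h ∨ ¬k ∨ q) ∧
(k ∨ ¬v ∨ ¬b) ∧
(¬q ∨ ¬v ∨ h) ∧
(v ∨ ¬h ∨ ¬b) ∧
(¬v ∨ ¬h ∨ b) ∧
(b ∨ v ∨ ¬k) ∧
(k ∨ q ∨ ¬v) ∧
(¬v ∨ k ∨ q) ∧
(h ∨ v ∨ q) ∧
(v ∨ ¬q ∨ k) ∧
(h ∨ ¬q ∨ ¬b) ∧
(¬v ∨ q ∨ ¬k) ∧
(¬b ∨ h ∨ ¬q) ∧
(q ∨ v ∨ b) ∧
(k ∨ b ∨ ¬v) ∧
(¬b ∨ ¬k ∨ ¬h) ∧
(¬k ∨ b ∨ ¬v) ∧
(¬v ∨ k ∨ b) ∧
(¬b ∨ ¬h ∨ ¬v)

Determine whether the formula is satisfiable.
No

No, the formula is not satisfiable.

No assignment of truth values to the variables can make all 20 clauses true simultaneously.

The formula is UNSAT (unsatisfiable).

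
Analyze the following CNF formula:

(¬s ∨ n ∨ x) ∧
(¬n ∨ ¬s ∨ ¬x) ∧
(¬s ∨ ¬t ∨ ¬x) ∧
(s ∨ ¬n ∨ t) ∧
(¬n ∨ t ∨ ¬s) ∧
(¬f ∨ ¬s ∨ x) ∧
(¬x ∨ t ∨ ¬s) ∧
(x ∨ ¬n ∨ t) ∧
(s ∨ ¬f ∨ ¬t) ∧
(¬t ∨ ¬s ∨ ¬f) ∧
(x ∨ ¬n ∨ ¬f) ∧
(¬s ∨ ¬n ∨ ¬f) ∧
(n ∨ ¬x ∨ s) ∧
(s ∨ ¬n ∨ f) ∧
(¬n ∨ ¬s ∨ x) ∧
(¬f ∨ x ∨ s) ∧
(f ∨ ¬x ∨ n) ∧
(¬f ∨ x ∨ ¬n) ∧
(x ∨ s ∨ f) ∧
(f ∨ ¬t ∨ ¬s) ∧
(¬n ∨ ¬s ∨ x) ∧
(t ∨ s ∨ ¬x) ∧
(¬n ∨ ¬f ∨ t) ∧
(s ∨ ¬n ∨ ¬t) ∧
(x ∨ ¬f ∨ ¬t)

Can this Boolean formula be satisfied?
No

No, the formula is not satisfiable.

No assignment of truth values to the variables can make all 25 clauses true simultaneously.

The formula is UNSAT (unsatisfiable).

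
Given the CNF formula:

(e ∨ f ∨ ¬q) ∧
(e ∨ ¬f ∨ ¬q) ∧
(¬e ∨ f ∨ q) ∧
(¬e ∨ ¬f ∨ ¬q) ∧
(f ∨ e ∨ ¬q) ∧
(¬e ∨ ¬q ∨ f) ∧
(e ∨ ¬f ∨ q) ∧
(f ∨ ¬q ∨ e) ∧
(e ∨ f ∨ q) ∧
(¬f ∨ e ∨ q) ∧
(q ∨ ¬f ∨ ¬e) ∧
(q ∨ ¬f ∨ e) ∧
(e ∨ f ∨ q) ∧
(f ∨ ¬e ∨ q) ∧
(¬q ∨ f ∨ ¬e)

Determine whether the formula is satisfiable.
No

No, the formula is not satisfiable.

No assignment of truth values to the variables can make all 15 clauses true simultaneously.

The formula is UNSAT (unsatisfiable).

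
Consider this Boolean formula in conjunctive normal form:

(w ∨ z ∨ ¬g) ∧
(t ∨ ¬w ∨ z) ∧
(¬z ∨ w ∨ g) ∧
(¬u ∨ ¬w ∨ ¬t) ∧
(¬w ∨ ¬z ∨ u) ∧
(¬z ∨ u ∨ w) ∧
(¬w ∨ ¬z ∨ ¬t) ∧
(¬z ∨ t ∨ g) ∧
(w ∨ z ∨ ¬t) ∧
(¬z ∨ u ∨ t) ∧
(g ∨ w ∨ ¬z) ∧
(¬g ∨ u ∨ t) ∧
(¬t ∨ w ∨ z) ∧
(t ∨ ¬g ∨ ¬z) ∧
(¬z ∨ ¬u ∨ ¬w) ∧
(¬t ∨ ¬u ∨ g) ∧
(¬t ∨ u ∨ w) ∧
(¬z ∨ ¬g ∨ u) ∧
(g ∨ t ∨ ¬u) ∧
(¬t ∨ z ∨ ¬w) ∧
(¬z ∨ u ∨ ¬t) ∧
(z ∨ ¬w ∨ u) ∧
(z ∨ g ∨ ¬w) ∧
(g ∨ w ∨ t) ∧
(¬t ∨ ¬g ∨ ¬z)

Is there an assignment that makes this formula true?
No

No, the formula is not satisfiable.

No assignment of truth values to the variables can make all 25 clauses true simultaneously.

The formula is UNSAT (unsatisfiable).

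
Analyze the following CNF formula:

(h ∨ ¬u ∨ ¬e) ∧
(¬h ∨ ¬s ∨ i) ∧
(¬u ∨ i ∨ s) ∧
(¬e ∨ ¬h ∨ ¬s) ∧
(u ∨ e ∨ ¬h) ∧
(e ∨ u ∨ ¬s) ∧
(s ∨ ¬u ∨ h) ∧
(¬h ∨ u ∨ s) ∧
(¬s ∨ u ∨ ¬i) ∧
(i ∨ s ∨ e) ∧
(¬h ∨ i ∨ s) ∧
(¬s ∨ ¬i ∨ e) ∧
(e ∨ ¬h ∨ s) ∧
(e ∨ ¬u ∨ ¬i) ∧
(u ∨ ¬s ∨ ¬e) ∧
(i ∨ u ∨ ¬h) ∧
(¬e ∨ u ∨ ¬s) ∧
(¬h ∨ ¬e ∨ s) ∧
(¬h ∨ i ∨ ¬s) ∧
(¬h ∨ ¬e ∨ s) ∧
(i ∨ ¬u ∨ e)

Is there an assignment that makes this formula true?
Yes

Yes, the formula is satisfiable.

One satisfying assignment is: u=False, e=True, s=False, h=False, i=False

Verification: With this assignment, all 21 clauses evaluate to true.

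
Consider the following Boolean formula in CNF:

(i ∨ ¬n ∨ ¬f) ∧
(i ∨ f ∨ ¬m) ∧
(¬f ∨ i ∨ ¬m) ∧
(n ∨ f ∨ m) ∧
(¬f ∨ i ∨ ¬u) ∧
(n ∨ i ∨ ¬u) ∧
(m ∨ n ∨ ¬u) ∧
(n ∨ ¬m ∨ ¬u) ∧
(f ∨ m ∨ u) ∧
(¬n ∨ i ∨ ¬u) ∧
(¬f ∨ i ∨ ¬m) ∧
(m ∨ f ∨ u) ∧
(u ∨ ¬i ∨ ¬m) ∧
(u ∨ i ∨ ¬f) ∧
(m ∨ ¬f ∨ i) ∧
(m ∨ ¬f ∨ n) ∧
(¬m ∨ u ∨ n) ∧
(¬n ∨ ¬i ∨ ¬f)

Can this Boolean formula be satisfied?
Yes

Yes, the formula is satisfiable.

One satisfying assignment is: i=True, f=False, n=True, u=True, m=False

Verification: With this assignment, all 18 clauses evaluate to true.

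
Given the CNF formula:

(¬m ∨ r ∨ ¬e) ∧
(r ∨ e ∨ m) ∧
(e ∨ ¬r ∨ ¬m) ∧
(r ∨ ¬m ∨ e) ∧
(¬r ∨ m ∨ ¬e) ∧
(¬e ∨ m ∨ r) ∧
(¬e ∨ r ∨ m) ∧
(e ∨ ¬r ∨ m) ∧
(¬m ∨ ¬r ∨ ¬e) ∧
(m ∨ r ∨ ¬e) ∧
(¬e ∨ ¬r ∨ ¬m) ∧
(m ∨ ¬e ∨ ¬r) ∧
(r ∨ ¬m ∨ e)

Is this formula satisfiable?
No

No, the formula is not satisfiable.

No assignment of truth values to the variables can make all 13 clauses true simultaneously.

The formula is UNSAT (unsatisfiable).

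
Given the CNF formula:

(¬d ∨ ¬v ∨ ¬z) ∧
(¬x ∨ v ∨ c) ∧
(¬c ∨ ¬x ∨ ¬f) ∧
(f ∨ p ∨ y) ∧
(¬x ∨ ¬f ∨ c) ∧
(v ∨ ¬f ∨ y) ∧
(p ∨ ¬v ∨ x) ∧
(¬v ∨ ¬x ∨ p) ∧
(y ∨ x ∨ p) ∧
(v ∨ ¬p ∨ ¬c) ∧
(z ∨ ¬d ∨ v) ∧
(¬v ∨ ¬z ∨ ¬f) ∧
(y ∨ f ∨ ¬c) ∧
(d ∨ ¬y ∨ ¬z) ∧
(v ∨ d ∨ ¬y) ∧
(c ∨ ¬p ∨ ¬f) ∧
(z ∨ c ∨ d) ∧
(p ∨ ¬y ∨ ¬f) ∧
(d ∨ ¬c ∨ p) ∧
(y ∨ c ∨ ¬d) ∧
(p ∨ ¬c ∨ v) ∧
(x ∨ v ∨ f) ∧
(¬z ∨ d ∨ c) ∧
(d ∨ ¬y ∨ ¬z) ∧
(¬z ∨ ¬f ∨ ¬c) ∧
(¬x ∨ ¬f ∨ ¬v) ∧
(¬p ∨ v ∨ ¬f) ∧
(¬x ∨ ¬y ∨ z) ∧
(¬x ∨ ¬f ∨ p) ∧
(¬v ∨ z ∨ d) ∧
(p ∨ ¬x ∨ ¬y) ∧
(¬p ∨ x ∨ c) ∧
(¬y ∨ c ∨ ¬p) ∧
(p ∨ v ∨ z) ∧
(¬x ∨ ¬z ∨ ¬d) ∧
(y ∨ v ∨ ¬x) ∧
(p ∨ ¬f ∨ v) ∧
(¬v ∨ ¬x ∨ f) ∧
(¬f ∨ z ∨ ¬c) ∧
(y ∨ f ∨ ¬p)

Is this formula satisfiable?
Yes

Yes, the formula is satisfiable.

One satisfying assignment is: c=True, x=False, p=True, z=False, d=True, f=False, v=True, y=True

Verification: With this assignment, all 40 clauses evaluate to true.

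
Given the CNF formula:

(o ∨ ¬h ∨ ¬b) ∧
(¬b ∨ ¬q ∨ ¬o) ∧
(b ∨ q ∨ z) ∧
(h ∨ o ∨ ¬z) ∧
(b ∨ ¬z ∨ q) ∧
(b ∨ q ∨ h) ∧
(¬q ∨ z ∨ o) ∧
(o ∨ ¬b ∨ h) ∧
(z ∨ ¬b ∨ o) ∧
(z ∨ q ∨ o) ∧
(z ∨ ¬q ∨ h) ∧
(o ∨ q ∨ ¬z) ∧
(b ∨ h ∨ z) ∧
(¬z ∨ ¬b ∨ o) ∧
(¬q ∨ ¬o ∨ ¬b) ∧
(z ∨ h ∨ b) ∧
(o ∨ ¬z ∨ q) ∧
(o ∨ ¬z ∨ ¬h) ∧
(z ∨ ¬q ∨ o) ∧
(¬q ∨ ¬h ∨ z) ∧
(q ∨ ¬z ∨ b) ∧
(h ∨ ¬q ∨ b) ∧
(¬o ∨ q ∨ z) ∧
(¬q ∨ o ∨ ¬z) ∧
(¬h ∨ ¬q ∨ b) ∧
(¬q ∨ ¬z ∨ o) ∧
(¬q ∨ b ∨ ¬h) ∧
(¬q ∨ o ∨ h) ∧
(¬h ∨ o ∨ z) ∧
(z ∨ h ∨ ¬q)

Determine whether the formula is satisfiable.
Yes

Yes, the formula is satisfiable.

One satisfying assignment is: b=True, h=True, z=True, q=False, o=True

Verification: With this assignment, all 30 clauses evaluate to true.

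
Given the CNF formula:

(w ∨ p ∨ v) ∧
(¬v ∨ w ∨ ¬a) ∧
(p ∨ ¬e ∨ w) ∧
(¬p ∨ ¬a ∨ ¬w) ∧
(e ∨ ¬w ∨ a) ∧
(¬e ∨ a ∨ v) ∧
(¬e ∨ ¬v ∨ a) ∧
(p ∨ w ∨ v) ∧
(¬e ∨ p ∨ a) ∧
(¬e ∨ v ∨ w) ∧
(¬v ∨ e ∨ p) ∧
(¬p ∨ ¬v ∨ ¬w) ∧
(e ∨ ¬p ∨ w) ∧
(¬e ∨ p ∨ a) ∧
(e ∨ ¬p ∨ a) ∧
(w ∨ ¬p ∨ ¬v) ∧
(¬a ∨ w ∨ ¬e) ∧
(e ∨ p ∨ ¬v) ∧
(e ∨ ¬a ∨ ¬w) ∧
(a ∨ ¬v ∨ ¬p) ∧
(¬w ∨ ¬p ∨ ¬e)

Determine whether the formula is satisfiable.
Yes

Yes, the formula is satisfiable.

One satisfying assignment is: a=True, p=False, e=True, v=False, w=True

Verification: With this assignment, all 21 clauses evaluate to true.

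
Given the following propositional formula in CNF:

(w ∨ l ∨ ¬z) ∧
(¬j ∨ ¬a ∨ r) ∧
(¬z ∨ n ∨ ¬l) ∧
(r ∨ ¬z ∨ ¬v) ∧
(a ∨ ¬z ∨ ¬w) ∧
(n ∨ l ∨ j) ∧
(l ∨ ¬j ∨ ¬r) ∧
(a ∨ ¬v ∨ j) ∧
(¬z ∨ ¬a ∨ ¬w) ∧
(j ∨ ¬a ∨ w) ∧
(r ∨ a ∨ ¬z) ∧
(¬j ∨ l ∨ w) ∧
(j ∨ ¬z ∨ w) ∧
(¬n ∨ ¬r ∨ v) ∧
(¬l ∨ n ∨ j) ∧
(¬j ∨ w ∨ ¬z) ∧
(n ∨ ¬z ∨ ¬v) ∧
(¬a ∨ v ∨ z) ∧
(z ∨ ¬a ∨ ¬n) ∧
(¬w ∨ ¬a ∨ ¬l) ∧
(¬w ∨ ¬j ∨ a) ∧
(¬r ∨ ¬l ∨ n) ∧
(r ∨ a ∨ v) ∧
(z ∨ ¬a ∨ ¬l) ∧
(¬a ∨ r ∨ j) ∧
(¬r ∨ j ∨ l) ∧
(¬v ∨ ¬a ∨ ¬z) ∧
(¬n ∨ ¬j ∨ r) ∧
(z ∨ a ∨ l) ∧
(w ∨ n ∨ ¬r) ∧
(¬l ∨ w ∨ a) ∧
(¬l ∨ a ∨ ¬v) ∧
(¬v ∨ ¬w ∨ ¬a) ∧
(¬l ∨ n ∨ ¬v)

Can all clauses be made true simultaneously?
No

No, the formula is not satisfiable.

No assignment of truth values to the variables can make all 34 clauses true simultaneously.

The formula is UNSAT (unsatisfiable).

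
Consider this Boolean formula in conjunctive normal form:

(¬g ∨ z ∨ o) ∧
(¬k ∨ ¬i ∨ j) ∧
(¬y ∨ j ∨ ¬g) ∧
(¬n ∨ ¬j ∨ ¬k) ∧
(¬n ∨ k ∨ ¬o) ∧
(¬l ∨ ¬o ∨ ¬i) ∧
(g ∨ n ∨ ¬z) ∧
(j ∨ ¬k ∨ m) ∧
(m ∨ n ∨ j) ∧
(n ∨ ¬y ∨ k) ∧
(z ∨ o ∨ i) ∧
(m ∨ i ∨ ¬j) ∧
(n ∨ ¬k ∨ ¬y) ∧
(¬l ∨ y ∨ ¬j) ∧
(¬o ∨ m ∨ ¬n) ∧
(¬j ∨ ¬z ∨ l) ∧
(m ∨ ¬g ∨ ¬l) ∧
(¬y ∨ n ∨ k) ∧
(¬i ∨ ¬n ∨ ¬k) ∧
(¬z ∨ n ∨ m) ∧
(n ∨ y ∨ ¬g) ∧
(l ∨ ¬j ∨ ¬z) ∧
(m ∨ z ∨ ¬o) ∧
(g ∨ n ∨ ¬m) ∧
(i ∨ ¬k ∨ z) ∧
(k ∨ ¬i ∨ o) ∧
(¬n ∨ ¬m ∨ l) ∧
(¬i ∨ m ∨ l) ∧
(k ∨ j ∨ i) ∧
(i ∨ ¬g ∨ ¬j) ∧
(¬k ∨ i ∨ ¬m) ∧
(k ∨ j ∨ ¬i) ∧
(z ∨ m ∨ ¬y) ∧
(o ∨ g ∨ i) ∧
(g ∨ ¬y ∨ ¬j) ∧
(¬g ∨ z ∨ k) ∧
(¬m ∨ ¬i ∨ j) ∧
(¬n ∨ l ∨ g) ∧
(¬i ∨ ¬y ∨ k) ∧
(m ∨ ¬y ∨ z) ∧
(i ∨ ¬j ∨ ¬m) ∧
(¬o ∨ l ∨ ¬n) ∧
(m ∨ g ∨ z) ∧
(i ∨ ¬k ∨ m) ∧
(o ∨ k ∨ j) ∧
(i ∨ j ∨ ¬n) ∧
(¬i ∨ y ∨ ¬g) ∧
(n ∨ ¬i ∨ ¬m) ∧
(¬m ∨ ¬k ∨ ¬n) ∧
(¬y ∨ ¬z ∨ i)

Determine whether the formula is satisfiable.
No

No, the formula is not satisfiable.

No assignment of truth values to the variables can make all 50 clauses true simultaneously.

The formula is UNSAT (unsatisfiable).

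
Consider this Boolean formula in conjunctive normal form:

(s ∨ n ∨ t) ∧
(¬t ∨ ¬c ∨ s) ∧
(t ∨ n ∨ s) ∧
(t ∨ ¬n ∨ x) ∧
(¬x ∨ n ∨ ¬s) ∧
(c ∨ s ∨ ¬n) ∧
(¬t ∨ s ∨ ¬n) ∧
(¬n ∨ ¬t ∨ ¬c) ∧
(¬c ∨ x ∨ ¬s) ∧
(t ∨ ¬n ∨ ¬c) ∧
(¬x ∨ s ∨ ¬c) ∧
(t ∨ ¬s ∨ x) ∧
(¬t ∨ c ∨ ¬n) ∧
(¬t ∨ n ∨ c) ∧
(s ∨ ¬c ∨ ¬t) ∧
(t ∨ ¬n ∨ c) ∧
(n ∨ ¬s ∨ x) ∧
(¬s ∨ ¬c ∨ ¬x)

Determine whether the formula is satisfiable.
No

No, the formula is not satisfiable.

No assignment of truth values to the variables can make all 18 clauses true simultaneously.

The formula is UNSAT (unsatisfiable).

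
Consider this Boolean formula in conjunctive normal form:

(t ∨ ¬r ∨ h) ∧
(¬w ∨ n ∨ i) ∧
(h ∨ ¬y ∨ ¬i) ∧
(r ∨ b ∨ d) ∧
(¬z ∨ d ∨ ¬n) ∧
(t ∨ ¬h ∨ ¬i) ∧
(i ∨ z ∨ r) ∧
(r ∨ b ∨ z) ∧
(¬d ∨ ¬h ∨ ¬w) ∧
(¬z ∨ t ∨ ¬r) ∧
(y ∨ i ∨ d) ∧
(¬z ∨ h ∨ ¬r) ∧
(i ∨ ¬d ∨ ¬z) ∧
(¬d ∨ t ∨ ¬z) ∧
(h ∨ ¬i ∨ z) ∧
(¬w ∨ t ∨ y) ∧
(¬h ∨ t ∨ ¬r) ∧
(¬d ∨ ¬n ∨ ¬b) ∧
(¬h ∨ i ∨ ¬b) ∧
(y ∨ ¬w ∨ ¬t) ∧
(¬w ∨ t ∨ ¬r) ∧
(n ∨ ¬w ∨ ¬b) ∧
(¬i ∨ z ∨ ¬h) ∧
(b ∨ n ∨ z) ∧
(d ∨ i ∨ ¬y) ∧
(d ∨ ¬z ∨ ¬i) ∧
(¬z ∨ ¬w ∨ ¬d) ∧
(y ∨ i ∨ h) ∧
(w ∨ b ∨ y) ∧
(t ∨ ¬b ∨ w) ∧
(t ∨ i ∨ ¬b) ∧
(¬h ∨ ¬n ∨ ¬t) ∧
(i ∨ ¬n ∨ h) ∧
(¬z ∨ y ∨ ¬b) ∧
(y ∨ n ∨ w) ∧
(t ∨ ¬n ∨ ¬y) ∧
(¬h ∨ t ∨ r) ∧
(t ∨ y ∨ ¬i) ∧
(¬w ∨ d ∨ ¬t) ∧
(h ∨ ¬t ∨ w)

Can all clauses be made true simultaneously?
Yes

Yes, the formula is satisfiable.

One satisfying assignment is: r=False, b=False, y=True, h=True, n=False, d=True, z=True, w=False, t=True, i=True

Verification: With this assignment, all 40 clauses evaluate to true.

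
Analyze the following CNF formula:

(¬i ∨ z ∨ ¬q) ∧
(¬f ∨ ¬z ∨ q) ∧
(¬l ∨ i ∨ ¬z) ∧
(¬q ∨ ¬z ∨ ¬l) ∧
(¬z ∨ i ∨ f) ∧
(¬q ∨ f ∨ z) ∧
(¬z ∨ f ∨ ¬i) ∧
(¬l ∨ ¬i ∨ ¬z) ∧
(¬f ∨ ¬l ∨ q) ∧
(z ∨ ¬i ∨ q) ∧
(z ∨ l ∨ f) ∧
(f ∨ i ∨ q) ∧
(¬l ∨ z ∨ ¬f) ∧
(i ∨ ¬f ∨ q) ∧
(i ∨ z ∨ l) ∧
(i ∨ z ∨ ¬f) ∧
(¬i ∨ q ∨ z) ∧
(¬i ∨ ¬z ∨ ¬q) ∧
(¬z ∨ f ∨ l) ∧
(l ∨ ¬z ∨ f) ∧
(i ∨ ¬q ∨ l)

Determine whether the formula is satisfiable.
No

No, the formula is not satisfiable.

No assignment of truth values to the variables can make all 21 clauses true simultaneously.

The formula is UNSAT (unsatisfiable).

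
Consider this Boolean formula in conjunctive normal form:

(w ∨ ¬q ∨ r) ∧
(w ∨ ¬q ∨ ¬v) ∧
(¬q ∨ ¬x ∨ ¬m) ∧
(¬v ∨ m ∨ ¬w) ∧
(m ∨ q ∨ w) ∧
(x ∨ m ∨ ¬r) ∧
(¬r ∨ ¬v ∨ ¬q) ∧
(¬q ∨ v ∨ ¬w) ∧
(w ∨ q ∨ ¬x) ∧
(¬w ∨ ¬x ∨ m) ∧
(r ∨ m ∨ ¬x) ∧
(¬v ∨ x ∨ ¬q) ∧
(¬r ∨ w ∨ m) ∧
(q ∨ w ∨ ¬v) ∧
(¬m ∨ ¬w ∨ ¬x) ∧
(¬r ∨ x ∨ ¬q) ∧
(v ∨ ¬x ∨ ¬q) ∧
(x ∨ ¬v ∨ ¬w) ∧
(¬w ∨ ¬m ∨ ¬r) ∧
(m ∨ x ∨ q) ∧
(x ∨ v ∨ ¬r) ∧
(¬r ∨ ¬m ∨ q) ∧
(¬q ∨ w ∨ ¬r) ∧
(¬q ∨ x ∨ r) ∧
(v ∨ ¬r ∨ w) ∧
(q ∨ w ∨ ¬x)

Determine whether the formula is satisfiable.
Yes

Yes, the formula is satisfiable.

One satisfying assignment is: x=False, q=False, m=True, v=False, r=False, w=False

Verification: With this assignment, all 26 clauses evaluate to true.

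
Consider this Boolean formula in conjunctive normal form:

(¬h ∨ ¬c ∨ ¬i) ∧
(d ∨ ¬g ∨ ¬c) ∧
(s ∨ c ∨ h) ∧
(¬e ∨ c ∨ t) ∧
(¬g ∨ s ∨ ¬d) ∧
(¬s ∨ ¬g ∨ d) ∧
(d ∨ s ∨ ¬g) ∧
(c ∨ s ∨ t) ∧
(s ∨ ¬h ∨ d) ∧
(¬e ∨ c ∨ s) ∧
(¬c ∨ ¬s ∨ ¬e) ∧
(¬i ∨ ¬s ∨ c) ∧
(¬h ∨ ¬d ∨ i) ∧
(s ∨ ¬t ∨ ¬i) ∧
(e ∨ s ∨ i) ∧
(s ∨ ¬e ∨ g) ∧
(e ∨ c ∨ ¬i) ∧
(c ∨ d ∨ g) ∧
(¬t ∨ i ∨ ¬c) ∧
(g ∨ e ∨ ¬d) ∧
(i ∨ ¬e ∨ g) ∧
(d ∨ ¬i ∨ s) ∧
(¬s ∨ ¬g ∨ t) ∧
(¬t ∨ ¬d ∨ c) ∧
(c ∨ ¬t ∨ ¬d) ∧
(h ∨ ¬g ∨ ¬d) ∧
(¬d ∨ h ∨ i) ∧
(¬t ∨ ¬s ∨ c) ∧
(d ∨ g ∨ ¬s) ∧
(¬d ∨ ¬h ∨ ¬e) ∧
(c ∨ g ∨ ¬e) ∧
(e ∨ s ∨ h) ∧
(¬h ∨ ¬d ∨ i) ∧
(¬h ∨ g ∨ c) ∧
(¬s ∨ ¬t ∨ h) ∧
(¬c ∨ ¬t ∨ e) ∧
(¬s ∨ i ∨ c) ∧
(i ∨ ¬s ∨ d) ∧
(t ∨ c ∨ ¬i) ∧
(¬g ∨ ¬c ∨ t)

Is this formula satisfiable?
No

No, the formula is not satisfiable.

No assignment of truth values to the variables can make all 40 clauses true simultaneously.

The formula is UNSAT (unsatisfiable).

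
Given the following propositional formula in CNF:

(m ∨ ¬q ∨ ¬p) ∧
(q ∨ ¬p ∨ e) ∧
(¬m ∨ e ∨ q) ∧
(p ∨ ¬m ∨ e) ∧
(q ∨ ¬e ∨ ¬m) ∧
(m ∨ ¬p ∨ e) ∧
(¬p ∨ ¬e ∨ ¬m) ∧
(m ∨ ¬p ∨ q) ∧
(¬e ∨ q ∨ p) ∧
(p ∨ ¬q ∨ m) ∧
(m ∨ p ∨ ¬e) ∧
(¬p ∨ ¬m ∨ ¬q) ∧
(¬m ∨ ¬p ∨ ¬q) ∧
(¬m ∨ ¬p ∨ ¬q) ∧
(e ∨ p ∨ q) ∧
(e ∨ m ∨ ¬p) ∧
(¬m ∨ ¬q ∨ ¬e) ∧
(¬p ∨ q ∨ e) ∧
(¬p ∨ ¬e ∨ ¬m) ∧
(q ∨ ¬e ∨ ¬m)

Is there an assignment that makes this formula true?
No

No, the formula is not satisfiable.

No assignment of truth values to the variables can make all 20 clauses true simultaneously.

The formula is UNSAT (unsatisfiable).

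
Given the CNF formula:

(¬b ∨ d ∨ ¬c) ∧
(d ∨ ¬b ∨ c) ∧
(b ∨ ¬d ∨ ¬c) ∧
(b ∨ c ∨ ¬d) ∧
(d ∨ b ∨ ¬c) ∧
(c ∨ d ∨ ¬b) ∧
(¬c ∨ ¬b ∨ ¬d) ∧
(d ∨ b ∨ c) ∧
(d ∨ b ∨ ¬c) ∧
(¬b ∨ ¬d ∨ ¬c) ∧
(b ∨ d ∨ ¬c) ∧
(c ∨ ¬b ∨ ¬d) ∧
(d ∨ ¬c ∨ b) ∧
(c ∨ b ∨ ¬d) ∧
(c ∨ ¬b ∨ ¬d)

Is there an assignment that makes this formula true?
No

No, the formula is not satisfiable.

No assignment of truth values to the variables can make all 15 clauses true simultaneously.

The formula is UNSAT (unsatisfiable).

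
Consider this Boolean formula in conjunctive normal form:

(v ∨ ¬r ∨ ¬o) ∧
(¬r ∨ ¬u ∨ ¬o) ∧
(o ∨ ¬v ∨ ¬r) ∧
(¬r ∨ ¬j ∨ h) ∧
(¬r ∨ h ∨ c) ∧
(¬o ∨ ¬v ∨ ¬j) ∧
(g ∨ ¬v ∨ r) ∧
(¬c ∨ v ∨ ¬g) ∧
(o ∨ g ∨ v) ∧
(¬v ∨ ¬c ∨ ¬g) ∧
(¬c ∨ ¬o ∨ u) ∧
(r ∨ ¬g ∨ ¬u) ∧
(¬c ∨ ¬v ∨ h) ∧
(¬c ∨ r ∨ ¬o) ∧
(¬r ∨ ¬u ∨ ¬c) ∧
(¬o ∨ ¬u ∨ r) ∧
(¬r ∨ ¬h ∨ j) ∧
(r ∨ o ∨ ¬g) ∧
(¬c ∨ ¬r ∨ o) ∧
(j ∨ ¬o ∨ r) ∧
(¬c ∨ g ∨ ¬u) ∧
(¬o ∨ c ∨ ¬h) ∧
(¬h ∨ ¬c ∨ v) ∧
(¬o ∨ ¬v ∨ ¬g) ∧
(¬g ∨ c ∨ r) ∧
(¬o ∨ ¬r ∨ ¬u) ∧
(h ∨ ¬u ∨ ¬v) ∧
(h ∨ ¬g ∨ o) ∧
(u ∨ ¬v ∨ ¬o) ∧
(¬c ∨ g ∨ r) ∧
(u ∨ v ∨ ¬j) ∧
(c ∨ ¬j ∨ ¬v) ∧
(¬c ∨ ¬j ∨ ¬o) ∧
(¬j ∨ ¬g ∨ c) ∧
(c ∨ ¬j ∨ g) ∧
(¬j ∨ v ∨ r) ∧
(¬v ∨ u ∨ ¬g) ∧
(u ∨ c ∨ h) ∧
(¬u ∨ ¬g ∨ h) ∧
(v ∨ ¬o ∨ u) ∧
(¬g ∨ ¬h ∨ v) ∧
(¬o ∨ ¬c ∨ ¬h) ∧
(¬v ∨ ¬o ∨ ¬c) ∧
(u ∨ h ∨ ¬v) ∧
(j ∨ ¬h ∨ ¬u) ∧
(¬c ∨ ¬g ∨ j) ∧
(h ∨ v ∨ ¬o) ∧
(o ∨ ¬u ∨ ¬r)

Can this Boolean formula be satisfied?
No

No, the formula is not satisfiable.

No assignment of truth values to the variables can make all 48 clauses true simultaneously.

The formula is UNSAT (unsatisfiable).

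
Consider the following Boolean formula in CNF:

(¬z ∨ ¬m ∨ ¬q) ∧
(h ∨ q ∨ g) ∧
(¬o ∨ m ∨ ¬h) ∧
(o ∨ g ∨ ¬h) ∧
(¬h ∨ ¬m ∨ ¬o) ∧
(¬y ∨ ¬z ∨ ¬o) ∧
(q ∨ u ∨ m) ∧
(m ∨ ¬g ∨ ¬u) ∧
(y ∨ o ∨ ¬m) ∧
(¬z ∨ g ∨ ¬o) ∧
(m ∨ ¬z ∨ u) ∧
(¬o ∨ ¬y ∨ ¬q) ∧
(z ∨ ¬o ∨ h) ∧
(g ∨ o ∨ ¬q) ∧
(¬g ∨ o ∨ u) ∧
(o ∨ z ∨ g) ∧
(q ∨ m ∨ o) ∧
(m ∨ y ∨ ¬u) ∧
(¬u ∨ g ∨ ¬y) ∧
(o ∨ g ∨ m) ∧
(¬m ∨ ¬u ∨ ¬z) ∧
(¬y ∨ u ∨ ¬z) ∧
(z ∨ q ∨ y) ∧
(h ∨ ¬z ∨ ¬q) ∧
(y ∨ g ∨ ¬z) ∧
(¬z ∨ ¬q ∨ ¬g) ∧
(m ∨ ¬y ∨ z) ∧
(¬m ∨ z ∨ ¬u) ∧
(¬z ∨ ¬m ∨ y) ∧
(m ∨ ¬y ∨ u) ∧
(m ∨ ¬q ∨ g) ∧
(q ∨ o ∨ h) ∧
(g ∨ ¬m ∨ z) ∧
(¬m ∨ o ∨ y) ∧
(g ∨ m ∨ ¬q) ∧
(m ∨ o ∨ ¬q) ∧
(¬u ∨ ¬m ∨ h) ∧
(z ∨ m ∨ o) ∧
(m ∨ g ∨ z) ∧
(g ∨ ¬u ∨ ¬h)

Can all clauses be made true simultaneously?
No

No, the formula is not satisfiable.

No assignment of truth values to the variables can make all 40 clauses true simultaneously.

The formula is UNSAT (unsatisfiable).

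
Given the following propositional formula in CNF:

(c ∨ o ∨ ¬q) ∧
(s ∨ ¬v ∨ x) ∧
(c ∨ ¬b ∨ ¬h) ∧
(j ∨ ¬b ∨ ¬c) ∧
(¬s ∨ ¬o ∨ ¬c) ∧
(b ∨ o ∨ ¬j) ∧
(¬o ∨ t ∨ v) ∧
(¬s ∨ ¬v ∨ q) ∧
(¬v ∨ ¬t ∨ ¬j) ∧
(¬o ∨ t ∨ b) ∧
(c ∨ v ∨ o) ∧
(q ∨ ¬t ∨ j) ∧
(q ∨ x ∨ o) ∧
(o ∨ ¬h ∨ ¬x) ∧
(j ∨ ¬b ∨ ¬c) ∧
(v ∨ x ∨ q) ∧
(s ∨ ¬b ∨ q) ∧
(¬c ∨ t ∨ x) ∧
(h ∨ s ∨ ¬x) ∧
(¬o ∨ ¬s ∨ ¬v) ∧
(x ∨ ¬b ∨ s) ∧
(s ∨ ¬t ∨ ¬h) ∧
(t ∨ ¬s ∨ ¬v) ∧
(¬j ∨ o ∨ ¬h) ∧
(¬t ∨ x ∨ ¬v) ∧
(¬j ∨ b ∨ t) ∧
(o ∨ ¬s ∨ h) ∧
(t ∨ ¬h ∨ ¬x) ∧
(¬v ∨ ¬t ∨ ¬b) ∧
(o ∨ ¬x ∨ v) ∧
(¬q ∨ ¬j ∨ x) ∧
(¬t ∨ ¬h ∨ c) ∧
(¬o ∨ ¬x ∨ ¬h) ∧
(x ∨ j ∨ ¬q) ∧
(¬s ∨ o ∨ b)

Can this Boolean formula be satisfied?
Yes

Yes, the formula is satisfiable.

One satisfying assignment is: j=True, t=True, o=True, c=False, h=False, x=True, q=True, b=True, s=True, v=False

Verification: With this assignment, all 35 clauses evaluate to true.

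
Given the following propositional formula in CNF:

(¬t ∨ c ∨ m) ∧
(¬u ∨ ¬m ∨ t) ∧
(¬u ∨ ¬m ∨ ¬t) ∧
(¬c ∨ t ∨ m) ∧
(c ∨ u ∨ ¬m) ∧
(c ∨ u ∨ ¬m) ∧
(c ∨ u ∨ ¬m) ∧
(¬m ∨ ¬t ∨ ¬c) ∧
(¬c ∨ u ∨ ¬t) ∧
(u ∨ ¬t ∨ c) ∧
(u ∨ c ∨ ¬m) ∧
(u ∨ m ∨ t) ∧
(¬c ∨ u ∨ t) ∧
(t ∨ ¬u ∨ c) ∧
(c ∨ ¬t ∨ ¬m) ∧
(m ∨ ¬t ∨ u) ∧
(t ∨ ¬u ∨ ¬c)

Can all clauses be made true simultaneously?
Yes

Yes, the formula is satisfiable.

One satisfying assignment is: m=False, c=True, u=True, t=True

Verification: With this assignment, all 17 clauses evaluate to true.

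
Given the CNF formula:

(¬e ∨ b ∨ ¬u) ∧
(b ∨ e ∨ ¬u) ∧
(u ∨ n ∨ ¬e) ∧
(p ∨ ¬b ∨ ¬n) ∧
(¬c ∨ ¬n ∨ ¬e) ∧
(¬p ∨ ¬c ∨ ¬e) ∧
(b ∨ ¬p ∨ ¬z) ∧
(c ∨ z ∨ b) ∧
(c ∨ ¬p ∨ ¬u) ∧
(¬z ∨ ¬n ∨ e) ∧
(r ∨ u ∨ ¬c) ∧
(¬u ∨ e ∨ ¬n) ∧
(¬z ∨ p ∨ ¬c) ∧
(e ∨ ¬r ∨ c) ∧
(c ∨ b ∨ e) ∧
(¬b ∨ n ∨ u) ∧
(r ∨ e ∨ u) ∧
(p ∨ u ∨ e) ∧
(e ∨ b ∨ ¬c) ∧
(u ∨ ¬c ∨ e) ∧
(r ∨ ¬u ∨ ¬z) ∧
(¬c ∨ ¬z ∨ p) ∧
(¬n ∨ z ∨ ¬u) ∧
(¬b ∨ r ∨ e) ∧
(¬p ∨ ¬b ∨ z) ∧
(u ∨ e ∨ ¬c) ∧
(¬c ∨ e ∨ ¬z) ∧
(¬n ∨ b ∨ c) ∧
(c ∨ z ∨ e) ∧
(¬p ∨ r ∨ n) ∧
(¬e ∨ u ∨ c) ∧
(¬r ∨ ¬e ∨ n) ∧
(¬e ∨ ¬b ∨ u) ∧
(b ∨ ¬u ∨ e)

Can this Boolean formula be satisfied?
Yes

Yes, the formula is satisfiable.

One satisfying assignment is: r=False, e=True, u=True, p=False, n=False, c=False, z=False, b=True

Verification: With this assignment, all 34 clauses evaluate to true.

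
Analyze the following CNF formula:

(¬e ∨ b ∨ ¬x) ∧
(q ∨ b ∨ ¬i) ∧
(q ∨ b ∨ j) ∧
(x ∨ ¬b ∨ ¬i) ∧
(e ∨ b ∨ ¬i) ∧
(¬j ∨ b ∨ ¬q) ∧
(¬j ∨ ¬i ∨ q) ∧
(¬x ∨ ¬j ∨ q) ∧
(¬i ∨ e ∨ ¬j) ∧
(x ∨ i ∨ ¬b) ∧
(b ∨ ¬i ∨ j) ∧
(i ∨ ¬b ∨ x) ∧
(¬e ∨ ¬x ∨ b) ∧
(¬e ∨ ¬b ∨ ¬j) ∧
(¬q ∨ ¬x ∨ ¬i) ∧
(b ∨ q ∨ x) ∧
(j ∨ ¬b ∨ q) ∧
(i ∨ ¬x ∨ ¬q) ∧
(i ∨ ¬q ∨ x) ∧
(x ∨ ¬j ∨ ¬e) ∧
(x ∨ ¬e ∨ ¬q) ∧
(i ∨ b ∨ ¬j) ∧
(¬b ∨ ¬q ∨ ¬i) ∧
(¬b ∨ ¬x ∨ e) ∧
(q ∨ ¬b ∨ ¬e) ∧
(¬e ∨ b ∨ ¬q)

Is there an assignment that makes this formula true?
No

No, the formula is not satisfiable.

No assignment of truth values to the variables can make all 26 clauses true simultaneously.

The formula is UNSAT (unsatisfiable).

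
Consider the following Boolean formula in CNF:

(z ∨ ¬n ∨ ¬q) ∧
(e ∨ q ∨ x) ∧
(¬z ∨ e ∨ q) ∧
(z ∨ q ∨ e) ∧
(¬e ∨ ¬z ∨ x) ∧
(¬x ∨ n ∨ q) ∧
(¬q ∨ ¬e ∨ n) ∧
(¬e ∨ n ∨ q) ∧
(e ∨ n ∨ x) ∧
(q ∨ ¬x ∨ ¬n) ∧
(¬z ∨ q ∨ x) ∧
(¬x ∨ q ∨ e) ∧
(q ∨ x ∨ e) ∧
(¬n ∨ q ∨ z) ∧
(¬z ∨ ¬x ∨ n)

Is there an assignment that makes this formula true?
Yes

Yes, the formula is satisfiable.

One satisfying assignment is: e=False, x=True, q=True, n=False, z=False

Verification: With this assignment, all 15 clauses evaluate to true.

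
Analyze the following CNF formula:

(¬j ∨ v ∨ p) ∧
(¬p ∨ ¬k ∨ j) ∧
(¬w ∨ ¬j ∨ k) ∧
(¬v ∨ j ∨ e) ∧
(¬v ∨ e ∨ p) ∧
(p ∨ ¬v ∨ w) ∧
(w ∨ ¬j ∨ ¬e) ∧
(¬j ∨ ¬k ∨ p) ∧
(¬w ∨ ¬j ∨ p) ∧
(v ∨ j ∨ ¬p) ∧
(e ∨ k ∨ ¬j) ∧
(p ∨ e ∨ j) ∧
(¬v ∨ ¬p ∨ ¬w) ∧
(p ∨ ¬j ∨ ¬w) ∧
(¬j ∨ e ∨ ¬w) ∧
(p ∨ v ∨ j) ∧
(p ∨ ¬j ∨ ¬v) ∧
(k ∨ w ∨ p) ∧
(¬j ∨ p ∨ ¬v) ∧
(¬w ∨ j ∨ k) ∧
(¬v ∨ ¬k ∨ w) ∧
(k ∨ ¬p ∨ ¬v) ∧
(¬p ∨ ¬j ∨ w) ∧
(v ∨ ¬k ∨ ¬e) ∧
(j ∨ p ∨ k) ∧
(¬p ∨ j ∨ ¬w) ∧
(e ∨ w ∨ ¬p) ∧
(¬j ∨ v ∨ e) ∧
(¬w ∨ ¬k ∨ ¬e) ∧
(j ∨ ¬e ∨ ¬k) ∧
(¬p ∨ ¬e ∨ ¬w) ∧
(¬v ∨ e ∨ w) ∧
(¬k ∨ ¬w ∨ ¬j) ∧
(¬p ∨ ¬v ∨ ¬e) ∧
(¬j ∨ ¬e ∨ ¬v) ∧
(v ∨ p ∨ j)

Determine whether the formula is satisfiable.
No

No, the formula is not satisfiable.

No assignment of truth values to the variables can make all 36 clauses true simultaneously.

The formula is UNSAT (unsatisfiable).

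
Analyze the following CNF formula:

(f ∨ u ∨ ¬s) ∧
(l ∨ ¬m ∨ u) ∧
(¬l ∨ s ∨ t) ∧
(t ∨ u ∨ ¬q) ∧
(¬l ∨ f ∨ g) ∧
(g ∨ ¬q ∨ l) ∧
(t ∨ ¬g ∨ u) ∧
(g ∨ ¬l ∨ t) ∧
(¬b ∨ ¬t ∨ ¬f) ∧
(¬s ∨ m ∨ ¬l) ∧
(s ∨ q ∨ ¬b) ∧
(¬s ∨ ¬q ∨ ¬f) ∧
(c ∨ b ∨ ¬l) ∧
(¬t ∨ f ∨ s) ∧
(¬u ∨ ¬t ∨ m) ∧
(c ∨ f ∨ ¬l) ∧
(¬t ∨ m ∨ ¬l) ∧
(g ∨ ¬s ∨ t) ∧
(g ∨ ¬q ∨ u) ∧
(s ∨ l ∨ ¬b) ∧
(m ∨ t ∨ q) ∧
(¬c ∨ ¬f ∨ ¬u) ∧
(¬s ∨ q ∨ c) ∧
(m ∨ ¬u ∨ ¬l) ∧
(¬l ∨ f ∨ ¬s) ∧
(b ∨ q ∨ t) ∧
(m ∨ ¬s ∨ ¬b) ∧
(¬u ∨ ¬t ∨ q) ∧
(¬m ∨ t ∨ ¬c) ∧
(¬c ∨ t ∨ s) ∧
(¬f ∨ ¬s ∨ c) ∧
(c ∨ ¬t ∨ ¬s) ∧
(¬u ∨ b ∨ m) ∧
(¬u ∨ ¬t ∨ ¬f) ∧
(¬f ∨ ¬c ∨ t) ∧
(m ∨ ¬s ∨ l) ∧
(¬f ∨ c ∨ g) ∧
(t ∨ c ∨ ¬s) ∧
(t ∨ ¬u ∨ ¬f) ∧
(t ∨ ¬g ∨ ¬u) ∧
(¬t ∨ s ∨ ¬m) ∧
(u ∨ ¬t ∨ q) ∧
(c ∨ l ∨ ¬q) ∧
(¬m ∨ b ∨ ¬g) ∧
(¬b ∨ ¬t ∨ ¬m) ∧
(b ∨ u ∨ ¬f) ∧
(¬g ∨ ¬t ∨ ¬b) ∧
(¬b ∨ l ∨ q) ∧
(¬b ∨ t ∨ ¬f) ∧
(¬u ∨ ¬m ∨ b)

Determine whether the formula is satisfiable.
No

No, the formula is not satisfiable.

No assignment of truth values to the variables can make all 50 clauses true simultaneously.

The formula is UNSAT (unsatisfiable).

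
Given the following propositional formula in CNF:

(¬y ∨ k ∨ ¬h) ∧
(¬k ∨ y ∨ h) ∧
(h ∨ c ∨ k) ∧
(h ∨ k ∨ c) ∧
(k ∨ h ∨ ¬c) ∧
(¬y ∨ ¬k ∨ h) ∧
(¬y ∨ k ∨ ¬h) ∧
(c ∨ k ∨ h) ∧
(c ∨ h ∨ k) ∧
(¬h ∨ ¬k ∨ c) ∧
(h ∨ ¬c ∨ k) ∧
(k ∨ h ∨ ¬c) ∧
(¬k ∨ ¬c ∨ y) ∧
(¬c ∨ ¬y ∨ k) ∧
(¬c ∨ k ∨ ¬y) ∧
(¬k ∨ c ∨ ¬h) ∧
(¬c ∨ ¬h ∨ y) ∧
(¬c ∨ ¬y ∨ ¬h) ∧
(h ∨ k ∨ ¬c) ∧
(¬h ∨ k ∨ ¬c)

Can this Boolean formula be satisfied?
Yes

Yes, the formula is satisfiable.

One satisfying assignment is: h=True, k=False, y=False, c=False

Verification: With this assignment, all 20 clauses evaluate to true.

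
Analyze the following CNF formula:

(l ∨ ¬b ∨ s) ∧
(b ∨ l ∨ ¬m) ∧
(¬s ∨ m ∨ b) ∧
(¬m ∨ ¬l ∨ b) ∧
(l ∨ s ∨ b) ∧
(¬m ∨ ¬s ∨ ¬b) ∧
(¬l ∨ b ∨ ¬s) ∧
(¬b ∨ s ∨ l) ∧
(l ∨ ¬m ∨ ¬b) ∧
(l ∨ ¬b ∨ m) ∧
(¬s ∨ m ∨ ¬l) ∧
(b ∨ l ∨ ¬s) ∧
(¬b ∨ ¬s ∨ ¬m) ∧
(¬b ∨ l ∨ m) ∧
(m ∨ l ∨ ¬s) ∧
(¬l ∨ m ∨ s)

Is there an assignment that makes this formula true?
Yes

Yes, the formula is satisfiable.

One satisfying assignment is: s=False, l=True, m=True, b=True

Verification: With this assignment, all 16 clauses evaluate to true.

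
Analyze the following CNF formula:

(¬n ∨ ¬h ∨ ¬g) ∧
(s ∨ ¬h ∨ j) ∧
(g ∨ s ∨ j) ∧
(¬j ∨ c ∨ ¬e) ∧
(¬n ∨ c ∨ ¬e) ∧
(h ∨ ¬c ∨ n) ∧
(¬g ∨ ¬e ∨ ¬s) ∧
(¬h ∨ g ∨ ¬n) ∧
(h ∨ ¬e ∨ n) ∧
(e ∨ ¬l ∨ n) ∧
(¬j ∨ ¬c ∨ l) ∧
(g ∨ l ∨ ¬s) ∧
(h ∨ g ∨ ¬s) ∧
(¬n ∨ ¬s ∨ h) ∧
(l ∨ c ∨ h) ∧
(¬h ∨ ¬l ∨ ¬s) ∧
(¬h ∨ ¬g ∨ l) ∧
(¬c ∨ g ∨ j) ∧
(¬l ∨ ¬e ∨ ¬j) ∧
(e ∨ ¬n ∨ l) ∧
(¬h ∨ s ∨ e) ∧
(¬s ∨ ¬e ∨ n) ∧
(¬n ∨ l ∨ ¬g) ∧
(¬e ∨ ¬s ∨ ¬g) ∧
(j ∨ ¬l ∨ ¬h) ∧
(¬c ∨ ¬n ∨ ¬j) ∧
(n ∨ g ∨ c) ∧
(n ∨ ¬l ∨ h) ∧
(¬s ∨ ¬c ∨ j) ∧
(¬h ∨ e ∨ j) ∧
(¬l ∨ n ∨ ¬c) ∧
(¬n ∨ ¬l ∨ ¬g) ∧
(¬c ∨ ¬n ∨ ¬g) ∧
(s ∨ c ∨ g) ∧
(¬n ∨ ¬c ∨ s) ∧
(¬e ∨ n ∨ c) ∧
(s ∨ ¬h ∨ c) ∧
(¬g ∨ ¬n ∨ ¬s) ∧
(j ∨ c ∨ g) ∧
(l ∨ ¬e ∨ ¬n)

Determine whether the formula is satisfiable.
No

No, the formula is not satisfiable.

No assignment of truth values to the variables can make all 40 clauses true simultaneously.

The formula is UNSAT (unsatisfiable).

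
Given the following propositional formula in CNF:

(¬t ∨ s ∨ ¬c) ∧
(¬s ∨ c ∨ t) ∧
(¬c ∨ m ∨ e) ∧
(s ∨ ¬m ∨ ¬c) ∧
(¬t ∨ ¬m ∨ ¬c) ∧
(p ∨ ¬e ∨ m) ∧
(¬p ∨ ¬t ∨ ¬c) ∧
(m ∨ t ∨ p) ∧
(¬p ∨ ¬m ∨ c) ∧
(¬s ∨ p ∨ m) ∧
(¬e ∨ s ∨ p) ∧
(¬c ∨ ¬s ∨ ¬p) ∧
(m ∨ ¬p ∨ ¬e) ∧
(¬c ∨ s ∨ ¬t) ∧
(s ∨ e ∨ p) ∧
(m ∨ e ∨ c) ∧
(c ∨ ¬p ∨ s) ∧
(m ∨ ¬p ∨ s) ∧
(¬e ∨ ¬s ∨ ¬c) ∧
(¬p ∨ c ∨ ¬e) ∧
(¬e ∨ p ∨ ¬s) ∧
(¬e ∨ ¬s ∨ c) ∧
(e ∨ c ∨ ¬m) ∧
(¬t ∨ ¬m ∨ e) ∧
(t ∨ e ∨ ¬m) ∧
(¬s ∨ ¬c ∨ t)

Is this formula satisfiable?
No

No, the formula is not satisfiable.

No assignment of truth values to the variables can make all 26 clauses true simultaneously.

The formula is UNSAT (unsatisfiable).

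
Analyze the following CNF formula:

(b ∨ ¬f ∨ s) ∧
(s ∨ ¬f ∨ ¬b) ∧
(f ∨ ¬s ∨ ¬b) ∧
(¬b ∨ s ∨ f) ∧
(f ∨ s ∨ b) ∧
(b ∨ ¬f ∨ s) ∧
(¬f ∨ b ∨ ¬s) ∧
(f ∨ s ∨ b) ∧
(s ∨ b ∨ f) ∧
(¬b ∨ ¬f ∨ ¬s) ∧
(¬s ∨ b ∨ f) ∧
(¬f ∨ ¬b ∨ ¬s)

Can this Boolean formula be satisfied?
No

No, the formula is not satisfiable.

No assignment of truth values to the variables can make all 12 clauses true simultaneously.

The formula is UNSAT (unsatisfiable).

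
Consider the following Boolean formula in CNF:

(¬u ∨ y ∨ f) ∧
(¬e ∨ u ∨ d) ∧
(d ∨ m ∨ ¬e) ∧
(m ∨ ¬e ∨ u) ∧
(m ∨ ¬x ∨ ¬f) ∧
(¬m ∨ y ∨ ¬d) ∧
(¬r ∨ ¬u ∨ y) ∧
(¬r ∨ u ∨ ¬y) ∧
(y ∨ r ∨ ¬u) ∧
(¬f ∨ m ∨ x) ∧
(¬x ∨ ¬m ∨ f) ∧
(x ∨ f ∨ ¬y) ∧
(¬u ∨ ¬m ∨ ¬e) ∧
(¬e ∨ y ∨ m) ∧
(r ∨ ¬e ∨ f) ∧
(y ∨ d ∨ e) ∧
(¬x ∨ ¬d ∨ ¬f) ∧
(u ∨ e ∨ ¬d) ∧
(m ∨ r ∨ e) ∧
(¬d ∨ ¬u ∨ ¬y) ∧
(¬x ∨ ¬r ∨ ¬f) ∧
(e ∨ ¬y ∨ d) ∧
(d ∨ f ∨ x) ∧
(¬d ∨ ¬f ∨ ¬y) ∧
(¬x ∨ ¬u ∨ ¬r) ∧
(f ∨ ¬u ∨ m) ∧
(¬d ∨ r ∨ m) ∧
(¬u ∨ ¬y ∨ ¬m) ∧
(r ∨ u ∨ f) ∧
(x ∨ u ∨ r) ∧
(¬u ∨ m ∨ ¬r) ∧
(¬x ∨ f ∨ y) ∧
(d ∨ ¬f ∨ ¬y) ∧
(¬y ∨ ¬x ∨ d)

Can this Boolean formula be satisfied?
No

No, the formula is not satisfiable.

No assignment of truth values to the variables can make all 34 clauses true simultaneously.

The formula is UNSAT (unsatisfiable).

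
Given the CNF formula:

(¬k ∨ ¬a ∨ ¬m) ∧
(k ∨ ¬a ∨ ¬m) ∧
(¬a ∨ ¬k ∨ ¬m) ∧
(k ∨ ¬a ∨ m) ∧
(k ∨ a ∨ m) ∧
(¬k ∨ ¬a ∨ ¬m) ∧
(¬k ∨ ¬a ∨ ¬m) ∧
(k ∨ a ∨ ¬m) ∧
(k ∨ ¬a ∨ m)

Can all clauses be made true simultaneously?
Yes

Yes, the formula is satisfiable.

One satisfying assignment is: m=False, k=True, a=True

Verification: With this assignment, all 9 clauses evaluate to true.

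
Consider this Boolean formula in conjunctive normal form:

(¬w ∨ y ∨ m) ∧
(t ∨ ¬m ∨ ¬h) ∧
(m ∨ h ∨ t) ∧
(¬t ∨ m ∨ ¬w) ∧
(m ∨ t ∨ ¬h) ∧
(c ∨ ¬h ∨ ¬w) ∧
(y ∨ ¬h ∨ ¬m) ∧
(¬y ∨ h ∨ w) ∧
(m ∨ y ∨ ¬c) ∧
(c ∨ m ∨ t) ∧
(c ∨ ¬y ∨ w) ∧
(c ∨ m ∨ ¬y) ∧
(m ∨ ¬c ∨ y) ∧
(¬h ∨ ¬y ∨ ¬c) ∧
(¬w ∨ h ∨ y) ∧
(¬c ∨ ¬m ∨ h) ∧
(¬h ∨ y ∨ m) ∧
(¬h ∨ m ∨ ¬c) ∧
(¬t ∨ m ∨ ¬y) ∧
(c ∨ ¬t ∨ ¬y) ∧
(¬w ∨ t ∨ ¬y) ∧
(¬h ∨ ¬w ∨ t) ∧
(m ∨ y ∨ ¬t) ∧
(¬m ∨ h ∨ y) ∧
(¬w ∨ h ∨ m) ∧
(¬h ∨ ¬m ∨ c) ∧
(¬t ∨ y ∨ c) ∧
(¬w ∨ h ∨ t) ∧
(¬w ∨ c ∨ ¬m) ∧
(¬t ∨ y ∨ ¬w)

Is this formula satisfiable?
No

No, the formula is not satisfiable.

No assignment of truth values to the variables can make all 30 clauses true simultaneously.

The formula is UNSAT (unsatisfiable).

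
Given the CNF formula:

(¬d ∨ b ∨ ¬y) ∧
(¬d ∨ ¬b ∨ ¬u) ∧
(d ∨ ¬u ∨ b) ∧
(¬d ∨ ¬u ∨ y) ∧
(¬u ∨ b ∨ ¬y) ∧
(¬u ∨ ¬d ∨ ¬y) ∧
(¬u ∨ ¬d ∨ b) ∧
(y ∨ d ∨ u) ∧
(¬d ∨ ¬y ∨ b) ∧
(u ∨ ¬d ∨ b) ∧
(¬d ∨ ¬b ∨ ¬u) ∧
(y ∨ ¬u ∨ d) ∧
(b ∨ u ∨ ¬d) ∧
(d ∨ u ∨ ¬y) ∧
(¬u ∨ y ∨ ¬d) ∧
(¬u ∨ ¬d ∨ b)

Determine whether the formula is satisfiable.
Yes

Yes, the formula is satisfiable.

One satisfying assignment is: y=False, u=False, b=True, d=True

Verification: With this assignment, all 16 clauses evaluate to true.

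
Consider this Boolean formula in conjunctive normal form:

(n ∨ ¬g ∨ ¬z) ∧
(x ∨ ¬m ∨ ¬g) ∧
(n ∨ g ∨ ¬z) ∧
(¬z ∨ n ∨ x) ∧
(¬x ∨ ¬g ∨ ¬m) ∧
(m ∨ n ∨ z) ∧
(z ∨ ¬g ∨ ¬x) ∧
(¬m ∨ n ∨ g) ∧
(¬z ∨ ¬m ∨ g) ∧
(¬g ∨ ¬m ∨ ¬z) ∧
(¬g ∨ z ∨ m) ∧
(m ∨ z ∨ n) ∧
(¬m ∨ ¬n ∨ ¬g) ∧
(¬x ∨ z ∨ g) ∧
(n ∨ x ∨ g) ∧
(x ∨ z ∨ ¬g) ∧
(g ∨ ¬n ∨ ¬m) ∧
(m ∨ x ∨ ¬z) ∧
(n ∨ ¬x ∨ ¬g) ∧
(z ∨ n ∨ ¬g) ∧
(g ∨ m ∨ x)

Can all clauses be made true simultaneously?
Yes

Yes, the formula is satisfiable.

One satisfying assignment is: g=False, z=True, m=False, x=True, n=True

Verification: With this assignment, all 21 clauses evaluate to true.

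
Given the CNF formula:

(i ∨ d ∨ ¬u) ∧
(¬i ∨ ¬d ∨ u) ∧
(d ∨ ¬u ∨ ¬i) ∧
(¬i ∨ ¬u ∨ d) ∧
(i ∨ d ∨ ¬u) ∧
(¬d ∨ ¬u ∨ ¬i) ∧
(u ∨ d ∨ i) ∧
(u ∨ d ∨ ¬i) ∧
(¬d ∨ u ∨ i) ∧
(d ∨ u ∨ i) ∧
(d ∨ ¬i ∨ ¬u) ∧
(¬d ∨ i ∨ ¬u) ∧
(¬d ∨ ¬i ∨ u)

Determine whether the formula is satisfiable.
No

No, the formula is not satisfiable.

No assignment of truth values to the variables can make all 13 clauses true simultaneously.

The formula is UNSAT (unsatisfiable).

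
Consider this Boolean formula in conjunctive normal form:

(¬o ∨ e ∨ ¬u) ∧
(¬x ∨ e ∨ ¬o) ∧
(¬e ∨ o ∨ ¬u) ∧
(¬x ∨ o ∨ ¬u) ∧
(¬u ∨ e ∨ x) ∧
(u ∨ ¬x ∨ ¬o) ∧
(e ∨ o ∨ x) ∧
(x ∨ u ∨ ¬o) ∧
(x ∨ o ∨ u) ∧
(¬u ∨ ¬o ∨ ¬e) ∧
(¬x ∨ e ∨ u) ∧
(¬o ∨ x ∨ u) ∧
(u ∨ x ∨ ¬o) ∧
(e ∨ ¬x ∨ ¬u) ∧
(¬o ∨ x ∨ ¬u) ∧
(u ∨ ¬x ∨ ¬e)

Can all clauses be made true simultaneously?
No

No, the formula is not satisfiable.

No assignment of truth values to the variables can make all 16 clauses true simultaneously.

The formula is UNSAT (unsatisfiable).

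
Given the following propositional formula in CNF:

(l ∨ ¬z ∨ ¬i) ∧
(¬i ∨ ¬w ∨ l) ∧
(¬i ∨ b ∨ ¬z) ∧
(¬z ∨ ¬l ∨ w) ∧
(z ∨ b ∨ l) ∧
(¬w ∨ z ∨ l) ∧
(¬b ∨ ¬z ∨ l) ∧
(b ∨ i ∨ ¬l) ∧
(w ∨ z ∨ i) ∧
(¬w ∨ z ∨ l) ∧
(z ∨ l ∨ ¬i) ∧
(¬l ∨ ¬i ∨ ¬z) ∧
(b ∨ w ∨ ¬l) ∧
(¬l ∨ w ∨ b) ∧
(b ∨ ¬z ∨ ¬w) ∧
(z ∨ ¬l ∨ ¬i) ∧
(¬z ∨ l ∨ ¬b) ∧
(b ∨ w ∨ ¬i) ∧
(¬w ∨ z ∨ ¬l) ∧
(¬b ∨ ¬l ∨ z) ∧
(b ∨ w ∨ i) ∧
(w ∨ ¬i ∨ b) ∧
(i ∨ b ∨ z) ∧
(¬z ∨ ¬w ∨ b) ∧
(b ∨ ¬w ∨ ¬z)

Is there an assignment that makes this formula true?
Yes

Yes, the formula is satisfiable.

One satisfying assignment is: z=True, b=True, i=False, l=True, w=True

Verification: With this assignment, all 25 clauses evaluate to true.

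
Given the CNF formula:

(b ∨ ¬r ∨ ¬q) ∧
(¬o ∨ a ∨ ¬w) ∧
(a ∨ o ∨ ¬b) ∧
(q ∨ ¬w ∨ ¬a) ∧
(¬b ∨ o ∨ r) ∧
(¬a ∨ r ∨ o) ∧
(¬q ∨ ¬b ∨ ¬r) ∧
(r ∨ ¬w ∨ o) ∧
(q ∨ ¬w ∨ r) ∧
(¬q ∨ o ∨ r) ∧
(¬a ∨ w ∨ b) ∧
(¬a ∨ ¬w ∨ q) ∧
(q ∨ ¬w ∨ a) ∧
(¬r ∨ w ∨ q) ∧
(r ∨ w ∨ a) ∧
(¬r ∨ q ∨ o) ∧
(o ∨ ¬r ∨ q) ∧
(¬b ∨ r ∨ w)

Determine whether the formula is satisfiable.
Yes

Yes, the formula is satisfiable.

One satisfying assignment is: a=True, q=True, o=True, w=True, r=False, b=True

Verification: With this assignment, all 18 clauses evaluate to true.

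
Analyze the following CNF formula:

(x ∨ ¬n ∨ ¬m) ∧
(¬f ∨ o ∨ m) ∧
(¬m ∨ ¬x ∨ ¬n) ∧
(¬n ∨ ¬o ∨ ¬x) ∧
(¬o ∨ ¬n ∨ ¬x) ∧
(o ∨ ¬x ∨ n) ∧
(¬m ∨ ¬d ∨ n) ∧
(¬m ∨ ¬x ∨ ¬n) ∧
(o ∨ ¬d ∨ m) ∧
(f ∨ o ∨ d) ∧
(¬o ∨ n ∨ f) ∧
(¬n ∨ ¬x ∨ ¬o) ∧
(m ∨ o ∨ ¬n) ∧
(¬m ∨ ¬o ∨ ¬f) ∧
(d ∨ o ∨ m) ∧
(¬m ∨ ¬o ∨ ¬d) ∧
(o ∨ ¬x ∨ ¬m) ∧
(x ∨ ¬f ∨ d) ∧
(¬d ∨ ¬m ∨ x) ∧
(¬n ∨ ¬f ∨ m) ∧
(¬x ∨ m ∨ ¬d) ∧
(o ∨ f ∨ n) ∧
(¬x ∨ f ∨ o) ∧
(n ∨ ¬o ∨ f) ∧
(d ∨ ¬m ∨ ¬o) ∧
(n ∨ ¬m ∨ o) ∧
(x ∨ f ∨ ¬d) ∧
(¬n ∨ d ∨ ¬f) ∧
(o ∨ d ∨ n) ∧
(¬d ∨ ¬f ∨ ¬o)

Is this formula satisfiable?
Yes

Yes, the formula is satisfiable.

One satisfying assignment is: o=True, x=False, d=False, f=False, m=False, n=True

Verification: With this assignment, all 30 clauses evaluate to true.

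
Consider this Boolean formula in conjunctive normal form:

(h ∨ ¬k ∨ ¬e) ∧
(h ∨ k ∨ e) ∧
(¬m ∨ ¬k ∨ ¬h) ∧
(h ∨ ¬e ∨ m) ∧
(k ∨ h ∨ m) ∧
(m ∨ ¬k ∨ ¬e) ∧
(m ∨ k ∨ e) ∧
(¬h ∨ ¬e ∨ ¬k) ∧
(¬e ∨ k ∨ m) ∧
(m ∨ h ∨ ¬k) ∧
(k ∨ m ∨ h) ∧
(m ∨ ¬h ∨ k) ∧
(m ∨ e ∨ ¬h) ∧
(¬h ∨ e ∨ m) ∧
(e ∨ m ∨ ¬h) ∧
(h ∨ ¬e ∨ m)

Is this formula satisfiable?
Yes

Yes, the formula is satisfiable.

One satisfying assignment is: h=True, e=True, k=False, m=True

Verification: With this assignment, all 16 clauses evaluate to true.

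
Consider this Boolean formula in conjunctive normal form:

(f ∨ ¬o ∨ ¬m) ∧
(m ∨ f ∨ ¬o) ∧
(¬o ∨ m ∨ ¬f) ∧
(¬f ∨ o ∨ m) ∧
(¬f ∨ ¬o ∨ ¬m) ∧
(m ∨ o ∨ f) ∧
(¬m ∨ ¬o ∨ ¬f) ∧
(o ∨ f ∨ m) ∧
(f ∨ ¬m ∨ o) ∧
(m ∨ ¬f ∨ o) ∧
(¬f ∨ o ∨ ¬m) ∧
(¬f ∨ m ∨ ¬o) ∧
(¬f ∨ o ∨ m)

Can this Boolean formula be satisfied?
No

No, the formula is not satisfiable.

No assignment of truth values to the variables can make all 13 clauses true simultaneously.

The formula is UNSAT (unsatisfiable).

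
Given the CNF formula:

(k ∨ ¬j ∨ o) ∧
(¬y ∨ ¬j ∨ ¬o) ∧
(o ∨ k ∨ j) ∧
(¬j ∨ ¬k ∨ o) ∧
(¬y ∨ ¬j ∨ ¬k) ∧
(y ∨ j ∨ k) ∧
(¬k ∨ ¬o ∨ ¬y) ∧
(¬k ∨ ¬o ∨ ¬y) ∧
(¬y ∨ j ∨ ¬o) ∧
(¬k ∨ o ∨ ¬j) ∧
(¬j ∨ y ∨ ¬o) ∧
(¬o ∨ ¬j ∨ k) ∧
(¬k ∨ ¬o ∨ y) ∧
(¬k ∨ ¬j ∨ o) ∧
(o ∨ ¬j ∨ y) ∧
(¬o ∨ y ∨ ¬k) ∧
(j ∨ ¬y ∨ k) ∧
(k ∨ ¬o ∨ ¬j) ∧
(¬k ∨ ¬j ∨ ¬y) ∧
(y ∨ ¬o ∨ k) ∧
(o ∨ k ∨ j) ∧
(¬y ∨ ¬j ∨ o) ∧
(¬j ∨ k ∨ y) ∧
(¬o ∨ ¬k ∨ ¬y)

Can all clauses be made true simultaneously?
Yes

Yes, the formula is satisfiable.

One satisfying assignment is: y=False, k=True, j=False, o=False

Verification: With this assignment, all 24 clauses evaluate to true.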